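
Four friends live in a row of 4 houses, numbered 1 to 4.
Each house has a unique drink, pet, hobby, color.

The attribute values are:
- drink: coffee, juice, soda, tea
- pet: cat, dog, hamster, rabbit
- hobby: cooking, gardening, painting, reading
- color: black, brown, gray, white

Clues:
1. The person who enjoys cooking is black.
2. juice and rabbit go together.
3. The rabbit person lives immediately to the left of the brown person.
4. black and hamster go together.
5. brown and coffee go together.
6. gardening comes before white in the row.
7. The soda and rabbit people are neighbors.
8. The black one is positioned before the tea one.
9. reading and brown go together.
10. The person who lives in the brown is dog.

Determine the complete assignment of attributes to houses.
Solution:

House | Drink | Pet | Hobby | Color
-----------------------------------
  1   | soda | hamster | cooking | black
  2   | juice | rabbit | gardening | gray
  3   | coffee | dog | reading | brown
  4   | tea | cat | painting | white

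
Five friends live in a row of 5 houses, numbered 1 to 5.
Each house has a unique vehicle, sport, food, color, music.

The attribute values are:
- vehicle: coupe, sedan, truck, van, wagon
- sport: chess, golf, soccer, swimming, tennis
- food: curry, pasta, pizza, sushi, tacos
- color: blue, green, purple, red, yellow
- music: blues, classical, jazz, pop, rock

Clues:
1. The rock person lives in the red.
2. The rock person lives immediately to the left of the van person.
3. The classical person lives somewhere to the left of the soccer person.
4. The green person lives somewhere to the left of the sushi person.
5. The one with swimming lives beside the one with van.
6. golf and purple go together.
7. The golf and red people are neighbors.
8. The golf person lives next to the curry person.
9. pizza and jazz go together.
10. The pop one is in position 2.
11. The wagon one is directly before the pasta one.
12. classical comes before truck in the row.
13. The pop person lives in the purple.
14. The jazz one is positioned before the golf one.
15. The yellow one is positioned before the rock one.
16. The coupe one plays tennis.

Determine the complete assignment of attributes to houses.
Solution:

House | Vehicle | Sport | Food | Color | Music
----------------------------------------------
  1   | coupe | tennis | pizza | yellow | jazz
  2   | sedan | golf | tacos | purple | pop
  3   | wagon | swimming | curry | red | rock
  4   | van | chess | pasta | green | classical
  5   | truck | soccer | sushi | blue | blues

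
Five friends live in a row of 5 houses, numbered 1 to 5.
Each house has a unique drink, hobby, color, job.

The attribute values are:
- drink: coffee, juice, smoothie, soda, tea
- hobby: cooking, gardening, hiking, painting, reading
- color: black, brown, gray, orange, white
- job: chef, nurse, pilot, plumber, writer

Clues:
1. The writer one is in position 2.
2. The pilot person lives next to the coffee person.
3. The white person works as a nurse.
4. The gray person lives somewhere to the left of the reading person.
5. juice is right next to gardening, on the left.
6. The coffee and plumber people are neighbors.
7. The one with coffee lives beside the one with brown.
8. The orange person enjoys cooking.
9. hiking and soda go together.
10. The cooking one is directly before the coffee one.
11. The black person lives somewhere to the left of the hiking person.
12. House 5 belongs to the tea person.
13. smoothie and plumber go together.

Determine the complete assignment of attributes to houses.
Solution:

House | Drink | Hobby | Color | Job
-----------------------------------
  1   | juice | cooking | orange | pilot
  2   | coffee | gardening | black | writer
  3   | smoothie | painting | brown | plumber
  4   | soda | hiking | gray | chef
  5   | tea | reading | white | nurse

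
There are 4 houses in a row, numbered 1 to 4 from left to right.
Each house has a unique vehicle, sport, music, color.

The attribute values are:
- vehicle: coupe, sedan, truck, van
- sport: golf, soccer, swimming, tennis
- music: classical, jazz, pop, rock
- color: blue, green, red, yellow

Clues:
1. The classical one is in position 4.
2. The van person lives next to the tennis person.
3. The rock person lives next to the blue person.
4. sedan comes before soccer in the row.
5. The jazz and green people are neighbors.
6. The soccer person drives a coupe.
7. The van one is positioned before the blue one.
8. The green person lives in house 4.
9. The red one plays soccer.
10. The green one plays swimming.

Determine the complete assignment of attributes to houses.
Solution:

House | Vehicle | Sport | Music | Color
---------------------------------------
  1   | van | golf | rock | yellow
  2   | sedan | tennis | pop | blue
  3   | coupe | soccer | jazz | red
  4   | truck | swimming | classical | green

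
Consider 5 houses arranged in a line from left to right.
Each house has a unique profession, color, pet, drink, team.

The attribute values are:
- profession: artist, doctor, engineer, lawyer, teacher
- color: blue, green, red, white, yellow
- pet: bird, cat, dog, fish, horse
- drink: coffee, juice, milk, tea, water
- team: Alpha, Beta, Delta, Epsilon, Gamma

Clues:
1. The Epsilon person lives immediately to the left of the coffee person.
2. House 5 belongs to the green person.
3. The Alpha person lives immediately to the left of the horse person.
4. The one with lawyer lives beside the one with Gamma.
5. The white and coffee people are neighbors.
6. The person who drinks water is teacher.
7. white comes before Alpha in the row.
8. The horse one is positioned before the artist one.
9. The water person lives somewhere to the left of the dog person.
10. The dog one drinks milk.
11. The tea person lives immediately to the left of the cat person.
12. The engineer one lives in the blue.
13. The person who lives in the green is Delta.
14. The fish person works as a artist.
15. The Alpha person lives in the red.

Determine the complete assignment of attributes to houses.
Solution:

House | Profession | Color | Pet | Drink | Team
-----------------------------------------------
  1   | doctor | white | bird | tea | Epsilon
  2   | lawyer | red | cat | coffee | Alpha
  3   | teacher | yellow | horse | water | Gamma
  4   | engineer | blue | dog | milk | Beta
  5   | artist | green | fish | juice | Delta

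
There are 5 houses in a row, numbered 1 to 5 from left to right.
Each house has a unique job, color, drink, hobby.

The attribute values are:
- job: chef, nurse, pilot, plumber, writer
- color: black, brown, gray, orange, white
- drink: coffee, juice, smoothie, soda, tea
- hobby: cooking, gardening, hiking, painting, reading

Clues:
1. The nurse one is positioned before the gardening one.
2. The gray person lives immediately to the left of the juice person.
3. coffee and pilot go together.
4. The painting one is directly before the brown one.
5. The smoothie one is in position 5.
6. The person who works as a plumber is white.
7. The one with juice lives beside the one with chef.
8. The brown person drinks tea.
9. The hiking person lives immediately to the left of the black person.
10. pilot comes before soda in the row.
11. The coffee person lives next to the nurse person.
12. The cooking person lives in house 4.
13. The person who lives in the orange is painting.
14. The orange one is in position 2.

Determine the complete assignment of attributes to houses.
Solution:

House | Job | Color | Drink | Hobby
-----------------------------------
  1   | pilot | gray | coffee | reading
  2   | nurse | orange | juice | painting
  3   | chef | brown | tea | hiking
  4   | writer | black | soda | cooking
  5   | plumber | white | smoothie | gardening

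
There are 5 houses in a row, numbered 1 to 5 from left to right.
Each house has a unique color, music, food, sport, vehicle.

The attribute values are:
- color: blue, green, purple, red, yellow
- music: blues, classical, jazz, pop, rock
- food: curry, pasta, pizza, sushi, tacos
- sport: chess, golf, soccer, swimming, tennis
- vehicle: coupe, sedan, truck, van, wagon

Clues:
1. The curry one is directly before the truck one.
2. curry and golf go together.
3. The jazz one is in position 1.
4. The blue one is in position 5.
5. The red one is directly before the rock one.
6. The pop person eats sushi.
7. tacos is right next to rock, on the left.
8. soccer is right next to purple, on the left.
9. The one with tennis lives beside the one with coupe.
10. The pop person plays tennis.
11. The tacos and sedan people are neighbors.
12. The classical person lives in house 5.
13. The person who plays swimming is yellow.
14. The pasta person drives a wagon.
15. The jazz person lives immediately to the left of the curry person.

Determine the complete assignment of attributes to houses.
Solution:

House | Color | Music | Food | Sport | Vehicle
----------------------------------------------
  1   | red | jazz | tacos | soccer | van
  2   | purple | rock | curry | golf | sedan
  3   | green | pop | sushi | tennis | truck
  4   | yellow | blues | pizza | swimming | coupe
  5   | blue | classical | pasta | chess | wagon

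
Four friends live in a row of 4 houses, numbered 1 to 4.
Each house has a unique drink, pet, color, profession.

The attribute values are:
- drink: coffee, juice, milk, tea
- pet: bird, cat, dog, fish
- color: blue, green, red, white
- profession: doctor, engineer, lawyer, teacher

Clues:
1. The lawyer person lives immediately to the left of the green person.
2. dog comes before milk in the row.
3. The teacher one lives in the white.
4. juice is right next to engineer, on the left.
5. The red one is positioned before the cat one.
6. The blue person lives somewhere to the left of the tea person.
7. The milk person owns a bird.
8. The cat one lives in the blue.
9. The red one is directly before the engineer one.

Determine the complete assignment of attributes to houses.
Solution:

House | Drink | Pet | Color | Profession
----------------------------------------
  1   | juice | dog | red | lawyer
  2   | milk | bird | green | engineer
  3   | coffee | cat | blue | doctor
  4   | tea | fish | white | teacher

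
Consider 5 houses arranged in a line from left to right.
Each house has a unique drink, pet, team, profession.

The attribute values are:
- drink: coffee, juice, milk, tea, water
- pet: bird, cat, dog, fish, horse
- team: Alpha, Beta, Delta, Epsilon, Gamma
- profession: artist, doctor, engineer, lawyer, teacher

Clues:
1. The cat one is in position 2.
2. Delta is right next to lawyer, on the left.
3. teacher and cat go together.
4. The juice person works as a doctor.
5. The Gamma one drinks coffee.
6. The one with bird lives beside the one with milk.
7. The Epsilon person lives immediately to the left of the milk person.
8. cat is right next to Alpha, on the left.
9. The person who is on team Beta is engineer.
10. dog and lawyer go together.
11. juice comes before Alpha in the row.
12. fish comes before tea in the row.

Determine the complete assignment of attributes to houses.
Solution:

House | Drink | Pet | Team | Profession
---------------------------------------
  1   | juice | bird | Epsilon | doctor
  2   | milk | cat | Delta | teacher
  3   | water | dog | Alpha | lawyer
  4   | coffee | fish | Gamma | artist
  5   | tea | horse | Beta | engineer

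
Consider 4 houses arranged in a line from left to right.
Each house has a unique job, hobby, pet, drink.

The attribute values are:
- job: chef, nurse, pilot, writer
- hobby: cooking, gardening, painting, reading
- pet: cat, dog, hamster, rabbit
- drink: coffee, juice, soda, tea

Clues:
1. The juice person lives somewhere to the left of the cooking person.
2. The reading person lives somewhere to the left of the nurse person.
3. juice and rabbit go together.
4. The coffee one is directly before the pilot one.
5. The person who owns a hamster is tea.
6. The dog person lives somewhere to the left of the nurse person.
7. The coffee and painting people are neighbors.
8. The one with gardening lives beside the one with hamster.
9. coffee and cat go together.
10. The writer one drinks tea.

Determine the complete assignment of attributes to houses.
Solution:

House | Job | Hobby | Pet | Drink
---------------------------------
  1   | chef | reading | cat | coffee
  2   | pilot | painting | dog | soda
  3   | nurse | gardening | rabbit | juice
  4   | writer | cooking | hamster | tea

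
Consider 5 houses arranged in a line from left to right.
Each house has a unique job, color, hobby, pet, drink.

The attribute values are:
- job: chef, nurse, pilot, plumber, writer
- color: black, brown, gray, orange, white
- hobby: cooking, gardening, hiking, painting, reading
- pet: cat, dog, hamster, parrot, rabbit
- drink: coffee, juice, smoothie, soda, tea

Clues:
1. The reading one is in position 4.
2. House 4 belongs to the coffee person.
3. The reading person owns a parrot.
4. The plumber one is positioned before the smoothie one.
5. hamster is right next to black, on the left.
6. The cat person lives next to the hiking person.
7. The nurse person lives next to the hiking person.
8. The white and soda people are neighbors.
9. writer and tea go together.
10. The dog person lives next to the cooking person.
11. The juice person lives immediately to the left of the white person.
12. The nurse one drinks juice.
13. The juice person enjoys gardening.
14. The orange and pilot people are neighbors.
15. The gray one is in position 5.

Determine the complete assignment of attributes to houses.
Solution:

House | Job | Color | Hobby | Pet | Drink
-----------------------------------------
  1   | nurse | brown | gardening | cat | juice
  2   | writer | white | hiking | dog | tea
  3   | plumber | orange | cooking | hamster | soda
  4   | pilot | black | reading | parrot | coffee
  5   | chef | gray | painting | rabbit | smoothie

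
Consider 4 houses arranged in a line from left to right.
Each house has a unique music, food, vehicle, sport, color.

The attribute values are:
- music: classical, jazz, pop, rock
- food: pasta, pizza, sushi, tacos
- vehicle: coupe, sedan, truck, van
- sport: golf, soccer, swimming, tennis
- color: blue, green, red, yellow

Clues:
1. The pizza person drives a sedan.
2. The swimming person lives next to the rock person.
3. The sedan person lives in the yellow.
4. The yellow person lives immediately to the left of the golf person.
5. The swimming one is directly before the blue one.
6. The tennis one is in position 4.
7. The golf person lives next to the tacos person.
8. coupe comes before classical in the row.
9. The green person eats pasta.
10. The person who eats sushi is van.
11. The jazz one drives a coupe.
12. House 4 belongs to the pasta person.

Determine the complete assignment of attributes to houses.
Solution:

House | Music | Food | Vehicle | Sport | Color
----------------------------------------------
  1   | pop | pizza | sedan | swimming | yellow
  2   | rock | sushi | van | golf | blue
  3   | jazz | tacos | coupe | soccer | red
  4   | classical | pasta | truck | tennis | green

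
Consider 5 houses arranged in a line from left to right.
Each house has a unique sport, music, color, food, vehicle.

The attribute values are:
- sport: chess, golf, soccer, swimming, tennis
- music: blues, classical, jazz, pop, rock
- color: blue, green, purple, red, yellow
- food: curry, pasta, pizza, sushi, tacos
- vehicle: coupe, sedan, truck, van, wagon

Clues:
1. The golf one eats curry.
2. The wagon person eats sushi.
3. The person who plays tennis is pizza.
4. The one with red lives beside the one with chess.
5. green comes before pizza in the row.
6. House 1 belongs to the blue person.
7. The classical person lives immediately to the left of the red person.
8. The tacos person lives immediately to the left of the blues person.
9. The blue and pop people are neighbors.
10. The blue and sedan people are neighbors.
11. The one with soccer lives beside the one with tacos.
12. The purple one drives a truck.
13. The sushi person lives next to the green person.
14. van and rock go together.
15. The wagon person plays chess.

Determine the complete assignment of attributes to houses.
Solution:

House | Sport | Music | Color | Food | Vehicle
----------------------------------------------
  1   | soccer | classical | blue | pasta | coupe
  2   | swimming | pop | red | tacos | sedan
  3   | chess | blues | yellow | sushi | wagon
  4   | golf | rock | green | curry | van
  5   | tennis | jazz | purple | pizza | truck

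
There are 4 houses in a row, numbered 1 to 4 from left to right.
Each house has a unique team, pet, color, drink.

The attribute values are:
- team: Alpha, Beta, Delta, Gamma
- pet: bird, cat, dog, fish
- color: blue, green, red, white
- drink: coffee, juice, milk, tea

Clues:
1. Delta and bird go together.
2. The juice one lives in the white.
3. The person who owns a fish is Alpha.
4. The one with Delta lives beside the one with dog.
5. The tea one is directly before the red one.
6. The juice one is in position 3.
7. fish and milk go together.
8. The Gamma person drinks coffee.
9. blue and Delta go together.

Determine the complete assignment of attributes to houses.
Solution:

House | Team | Pet | Color | Drink
----------------------------------
  1   | Delta | bird | blue | tea
  2   | Gamma | dog | red | coffee
  3   | Beta | cat | white | juice
  4   | Alpha | fish | green | milk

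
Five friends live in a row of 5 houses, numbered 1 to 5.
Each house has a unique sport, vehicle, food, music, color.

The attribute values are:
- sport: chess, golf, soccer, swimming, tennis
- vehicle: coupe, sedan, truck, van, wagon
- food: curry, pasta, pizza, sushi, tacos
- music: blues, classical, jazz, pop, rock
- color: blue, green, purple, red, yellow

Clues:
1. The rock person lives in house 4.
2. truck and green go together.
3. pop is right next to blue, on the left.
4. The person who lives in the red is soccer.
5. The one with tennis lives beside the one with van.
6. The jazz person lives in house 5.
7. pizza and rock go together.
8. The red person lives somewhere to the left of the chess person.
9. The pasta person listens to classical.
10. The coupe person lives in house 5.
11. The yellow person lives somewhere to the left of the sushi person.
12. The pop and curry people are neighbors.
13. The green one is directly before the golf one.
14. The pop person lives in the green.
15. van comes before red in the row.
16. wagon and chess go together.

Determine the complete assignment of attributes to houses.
Solution:

House | Sport | Vehicle | Food | Music | Color
----------------------------------------------
  1   | tennis | truck | tacos | pop | green
  2   | golf | van | curry | blues | blue
  3   | soccer | sedan | pasta | classical | red
  4   | chess | wagon | pizza | rock | yellow
  5   | swimming | coupe | sushi | jazz | purple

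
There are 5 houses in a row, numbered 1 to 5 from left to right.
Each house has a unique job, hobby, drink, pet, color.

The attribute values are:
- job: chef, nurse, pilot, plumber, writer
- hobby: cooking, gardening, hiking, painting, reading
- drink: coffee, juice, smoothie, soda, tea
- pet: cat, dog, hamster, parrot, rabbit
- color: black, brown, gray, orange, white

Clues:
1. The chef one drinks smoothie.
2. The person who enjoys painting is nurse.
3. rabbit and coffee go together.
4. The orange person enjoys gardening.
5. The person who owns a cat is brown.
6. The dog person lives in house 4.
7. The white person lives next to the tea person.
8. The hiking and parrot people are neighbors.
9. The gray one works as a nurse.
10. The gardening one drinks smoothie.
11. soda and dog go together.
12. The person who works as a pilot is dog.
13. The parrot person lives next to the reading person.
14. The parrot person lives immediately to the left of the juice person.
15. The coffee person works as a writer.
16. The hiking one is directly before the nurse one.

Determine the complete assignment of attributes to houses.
Solution:

House | Job | Hobby | Drink | Pet | Color
-----------------------------------------
  1   | writer | hiking | coffee | rabbit | white
  2   | nurse | painting | tea | parrot | gray
  3   | plumber | reading | juice | cat | brown
  4   | pilot | cooking | soda | dog | black
  5   | chef | gardening | smoothie | hamster | orange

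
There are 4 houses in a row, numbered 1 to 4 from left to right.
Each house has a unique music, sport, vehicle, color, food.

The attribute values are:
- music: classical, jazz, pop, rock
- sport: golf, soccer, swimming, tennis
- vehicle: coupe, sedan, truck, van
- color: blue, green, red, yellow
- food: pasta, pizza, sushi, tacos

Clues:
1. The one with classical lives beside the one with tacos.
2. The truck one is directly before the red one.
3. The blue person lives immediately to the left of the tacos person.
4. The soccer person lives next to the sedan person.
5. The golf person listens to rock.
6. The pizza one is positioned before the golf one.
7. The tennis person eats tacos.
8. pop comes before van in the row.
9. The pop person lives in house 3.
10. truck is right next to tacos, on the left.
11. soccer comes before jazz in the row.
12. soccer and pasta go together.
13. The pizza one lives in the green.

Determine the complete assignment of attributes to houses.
Solution:

House | Music | Sport | Vehicle | Color | Food
----------------------------------------------
  1   | classical | soccer | truck | blue | pasta
  2   | jazz | tennis | sedan | red | tacos
  3   | pop | swimming | coupe | green | pizza
  4   | rock | golf | van | yellow | sushi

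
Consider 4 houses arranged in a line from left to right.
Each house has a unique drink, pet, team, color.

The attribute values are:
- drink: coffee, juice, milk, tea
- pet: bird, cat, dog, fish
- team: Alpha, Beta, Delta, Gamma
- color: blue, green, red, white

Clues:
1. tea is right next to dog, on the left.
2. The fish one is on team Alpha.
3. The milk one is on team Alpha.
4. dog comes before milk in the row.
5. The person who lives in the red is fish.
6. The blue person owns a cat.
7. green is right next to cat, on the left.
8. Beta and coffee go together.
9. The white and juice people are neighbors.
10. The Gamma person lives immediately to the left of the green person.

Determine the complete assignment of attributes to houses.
Solution:

House | Drink | Pet | Team | Color
----------------------------------
  1   | tea | bird | Gamma | white
  2   | juice | dog | Delta | green
  3   | coffee | cat | Beta | blue
  4   | milk | fish | Alpha | red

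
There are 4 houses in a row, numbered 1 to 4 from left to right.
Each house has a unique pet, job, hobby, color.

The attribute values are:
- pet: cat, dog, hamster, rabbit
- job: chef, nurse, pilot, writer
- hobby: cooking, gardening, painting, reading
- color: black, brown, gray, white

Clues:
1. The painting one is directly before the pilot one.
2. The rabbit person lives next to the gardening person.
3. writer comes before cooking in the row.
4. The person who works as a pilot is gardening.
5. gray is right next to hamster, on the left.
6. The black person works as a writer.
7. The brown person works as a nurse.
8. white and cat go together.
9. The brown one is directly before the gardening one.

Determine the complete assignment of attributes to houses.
Solution:

House | Pet | Job | Hobby | Color
---------------------------------
  1   | rabbit | nurse | painting | brown
  2   | dog | pilot | gardening | gray
  3   | hamster | writer | reading | black
  4   | cat | chef | cooking | white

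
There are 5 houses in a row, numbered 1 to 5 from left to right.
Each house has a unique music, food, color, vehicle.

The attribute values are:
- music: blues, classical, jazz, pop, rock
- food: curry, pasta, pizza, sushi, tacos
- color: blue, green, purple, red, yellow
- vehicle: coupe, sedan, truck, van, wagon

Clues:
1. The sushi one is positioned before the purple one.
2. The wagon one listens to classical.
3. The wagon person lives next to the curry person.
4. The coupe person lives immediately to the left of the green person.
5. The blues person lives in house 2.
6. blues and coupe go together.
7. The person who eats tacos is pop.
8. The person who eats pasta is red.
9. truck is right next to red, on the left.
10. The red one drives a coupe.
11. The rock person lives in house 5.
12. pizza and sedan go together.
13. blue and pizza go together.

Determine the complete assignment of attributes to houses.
Solution:

House | Music | Food | Color | Vehicle
--------------------------------------
  1   | pop | tacos | yellow | truck
  2   | blues | pasta | red | coupe
  3   | classical | sushi | green | wagon
  4   | jazz | curry | purple | van
  5   | rock | pizza | blue | sedan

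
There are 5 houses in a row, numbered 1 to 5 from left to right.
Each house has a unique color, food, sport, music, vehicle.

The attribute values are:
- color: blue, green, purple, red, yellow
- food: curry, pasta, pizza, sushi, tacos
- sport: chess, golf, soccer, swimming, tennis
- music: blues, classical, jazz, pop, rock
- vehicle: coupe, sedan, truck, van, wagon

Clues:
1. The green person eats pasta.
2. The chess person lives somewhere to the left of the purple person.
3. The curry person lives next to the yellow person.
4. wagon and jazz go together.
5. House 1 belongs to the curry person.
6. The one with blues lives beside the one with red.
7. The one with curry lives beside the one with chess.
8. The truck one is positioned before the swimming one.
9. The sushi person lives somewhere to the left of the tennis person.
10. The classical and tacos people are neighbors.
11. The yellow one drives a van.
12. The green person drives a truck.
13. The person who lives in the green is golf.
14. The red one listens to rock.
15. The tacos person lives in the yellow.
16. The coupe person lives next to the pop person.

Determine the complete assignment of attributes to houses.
Solution:

House | Color | Food | Sport | Music | Vehicle
----------------------------------------------
  1   | blue | curry | soccer | classical | coupe
  2   | yellow | tacos | chess | pop | van
  3   | green | pasta | golf | blues | truck
  4   | red | sushi | swimming | rock | sedan
  5   | purple | pizza | tennis | jazz | wagon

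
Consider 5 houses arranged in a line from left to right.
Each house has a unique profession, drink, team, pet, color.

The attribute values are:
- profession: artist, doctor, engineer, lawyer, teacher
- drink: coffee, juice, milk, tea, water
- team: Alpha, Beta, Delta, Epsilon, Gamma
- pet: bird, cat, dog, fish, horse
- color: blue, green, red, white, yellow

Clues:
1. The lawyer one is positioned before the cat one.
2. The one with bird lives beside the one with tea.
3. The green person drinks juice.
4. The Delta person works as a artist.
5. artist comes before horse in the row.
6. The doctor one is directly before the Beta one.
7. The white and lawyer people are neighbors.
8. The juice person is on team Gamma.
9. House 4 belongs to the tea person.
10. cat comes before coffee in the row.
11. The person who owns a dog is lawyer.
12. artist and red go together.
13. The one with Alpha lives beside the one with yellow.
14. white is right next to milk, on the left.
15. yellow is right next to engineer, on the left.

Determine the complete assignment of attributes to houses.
Solution:

House | Profession | Drink | Team | Pet | Color
-----------------------------------------------
  1   | doctor | water | Alpha | fish | white
  2   | lawyer | milk | Beta | dog | yellow
  3   | engineer | juice | Gamma | bird | green
  4   | artist | tea | Delta | cat | red
  5   | teacher | coffee | Epsilon | horse | blue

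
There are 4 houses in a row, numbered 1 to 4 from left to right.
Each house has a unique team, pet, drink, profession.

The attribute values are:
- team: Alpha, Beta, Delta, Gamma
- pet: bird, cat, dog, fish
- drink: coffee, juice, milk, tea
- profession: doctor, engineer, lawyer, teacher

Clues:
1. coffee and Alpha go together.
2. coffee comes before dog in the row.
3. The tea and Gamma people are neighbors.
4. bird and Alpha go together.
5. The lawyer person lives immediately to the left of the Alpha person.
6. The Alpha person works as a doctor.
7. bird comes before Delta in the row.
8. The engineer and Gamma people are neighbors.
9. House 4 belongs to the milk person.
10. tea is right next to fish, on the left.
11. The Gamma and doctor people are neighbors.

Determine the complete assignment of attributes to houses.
Solution:

House | Team | Pet | Drink | Profession
---------------------------------------
  1   | Beta | cat | tea | engineer
  2   | Gamma | fish | juice | lawyer
  3   | Alpha | bird | coffee | doctor
  4   | Delta | dog | milk | teacher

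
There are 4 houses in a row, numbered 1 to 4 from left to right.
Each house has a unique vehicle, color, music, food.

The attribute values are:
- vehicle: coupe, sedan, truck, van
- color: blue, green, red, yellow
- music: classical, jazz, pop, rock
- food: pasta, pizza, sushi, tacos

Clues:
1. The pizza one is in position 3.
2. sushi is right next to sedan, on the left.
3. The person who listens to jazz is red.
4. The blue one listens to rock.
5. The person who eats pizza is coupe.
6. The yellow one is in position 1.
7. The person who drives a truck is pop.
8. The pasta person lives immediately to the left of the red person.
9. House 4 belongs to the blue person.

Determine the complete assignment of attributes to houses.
Solution:

House | Vehicle | Color | Music | Food
--------------------------------------
  1   | truck | yellow | pop | sushi
  2   | sedan | green | classical | pasta
  3   | coupe | red | jazz | pizza
  4   | van | blue | rock | tacos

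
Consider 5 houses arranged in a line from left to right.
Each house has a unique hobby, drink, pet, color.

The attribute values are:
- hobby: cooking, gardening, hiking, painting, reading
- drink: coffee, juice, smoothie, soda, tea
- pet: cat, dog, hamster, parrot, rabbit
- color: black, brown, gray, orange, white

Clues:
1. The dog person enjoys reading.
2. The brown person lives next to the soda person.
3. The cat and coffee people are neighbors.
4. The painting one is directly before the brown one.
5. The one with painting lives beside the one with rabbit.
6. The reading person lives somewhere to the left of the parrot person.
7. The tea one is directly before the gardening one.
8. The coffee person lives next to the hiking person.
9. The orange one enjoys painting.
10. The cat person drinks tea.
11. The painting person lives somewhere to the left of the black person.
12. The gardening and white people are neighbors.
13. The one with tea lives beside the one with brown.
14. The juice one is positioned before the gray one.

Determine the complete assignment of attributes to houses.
Solution:

House | Hobby | Drink | Pet | Color
-----------------------------------
  1   | painting | tea | cat | orange
  2   | gardening | coffee | rabbit | brown
  3   | hiking | soda | hamster | white
  4   | reading | juice | dog | black
  5   | cooking | smoothie | parrot | gray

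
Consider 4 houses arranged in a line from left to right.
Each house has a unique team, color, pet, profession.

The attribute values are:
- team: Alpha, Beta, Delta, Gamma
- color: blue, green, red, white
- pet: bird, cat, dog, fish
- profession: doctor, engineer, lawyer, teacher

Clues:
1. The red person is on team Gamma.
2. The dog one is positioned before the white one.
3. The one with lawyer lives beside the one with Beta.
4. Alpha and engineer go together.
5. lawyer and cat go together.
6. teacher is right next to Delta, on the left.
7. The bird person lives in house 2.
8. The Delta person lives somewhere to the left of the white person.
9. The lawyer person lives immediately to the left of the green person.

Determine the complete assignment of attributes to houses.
Solution:

House | Team | Color | Pet | Profession
---------------------------------------
  1   | Gamma | red | cat | lawyer
  2   | Beta | green | bird | teacher
  3   | Delta | blue | dog | doctor
  4   | Alpha | white | fish | engineer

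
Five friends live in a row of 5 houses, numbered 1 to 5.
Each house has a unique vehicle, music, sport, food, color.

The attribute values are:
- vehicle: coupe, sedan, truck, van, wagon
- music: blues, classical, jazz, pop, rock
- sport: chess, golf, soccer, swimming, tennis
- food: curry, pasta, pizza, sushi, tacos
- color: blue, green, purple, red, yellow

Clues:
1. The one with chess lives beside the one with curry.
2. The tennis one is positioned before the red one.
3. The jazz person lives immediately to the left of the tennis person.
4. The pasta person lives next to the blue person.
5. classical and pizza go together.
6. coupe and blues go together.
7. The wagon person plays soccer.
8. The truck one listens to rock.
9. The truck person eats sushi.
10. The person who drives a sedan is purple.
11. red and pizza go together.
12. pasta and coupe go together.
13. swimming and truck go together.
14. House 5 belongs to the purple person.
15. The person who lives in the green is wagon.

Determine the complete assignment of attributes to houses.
Solution:

House | Vehicle | Music | Sport | Food | Color
----------------------------------------------
  1   | wagon | jazz | soccer | tacos | green
  2   | coupe | blues | tennis | pasta | yellow
  3   | truck | rock | swimming | sushi | blue
  4   | van | classical | chess | pizza | red
  5   | sedan | pop | golf | curry | purple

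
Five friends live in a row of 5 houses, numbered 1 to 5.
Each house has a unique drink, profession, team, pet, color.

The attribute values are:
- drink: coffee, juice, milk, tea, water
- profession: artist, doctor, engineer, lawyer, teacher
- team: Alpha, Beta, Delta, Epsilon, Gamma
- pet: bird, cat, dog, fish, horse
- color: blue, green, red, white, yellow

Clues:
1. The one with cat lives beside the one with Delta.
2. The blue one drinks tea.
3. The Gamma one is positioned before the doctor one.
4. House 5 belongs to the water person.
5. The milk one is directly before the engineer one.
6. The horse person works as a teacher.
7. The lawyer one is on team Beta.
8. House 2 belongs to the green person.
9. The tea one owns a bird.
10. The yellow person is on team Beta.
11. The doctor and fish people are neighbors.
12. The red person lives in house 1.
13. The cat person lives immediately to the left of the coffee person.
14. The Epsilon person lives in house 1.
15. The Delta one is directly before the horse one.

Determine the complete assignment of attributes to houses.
Solution:

House | Drink | Profession | Team | Pet | Color
-----------------------------------------------
  1   | milk | artist | Epsilon | cat | red
  2   | coffee | engineer | Delta | dog | green
  3   | juice | teacher | Gamma | horse | white
  4   | tea | doctor | Alpha | bird | blue
  5   | water | lawyer | Beta | fish | yellow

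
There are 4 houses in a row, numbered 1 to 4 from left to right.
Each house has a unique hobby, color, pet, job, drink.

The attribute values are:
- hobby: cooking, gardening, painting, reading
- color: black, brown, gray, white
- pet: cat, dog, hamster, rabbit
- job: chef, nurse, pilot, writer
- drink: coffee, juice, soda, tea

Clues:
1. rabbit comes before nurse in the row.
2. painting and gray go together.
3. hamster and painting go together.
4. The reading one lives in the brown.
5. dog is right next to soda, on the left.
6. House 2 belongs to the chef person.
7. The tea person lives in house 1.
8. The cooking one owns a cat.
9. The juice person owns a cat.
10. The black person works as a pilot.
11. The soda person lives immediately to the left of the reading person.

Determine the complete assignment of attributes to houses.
Solution:

House | Hobby | Color | Pet | Job | Drink
-----------------------------------------
  1   | gardening | black | dog | pilot | tea
  2   | painting | gray | hamster | chef | soda
  3   | reading | brown | rabbit | writer | coffee
  4   | cooking | white | cat | nurse | juice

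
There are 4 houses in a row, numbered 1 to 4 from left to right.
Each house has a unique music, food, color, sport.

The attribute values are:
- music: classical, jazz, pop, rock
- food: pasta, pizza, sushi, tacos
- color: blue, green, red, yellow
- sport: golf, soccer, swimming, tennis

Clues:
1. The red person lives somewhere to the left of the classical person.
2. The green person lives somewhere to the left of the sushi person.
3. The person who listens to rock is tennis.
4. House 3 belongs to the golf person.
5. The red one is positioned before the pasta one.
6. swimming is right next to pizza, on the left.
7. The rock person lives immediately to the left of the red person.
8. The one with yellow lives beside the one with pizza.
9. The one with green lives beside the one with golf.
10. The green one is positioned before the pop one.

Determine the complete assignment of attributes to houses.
Solution:

House | Music | Food | Color | Sport
------------------------------------
  1   | jazz | tacos | yellow | swimming
  2   | rock | pizza | green | tennis
  3   | pop | sushi | red | golf
  4   | classical | pasta | blue | soccer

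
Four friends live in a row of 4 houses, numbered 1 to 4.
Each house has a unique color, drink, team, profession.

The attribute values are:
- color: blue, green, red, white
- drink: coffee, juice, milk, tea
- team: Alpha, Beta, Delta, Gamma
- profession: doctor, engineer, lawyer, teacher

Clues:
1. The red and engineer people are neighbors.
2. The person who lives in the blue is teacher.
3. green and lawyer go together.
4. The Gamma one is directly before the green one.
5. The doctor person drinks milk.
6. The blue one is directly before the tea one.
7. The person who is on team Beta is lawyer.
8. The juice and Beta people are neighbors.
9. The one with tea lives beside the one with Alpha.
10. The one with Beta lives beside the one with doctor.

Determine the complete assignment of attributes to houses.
Solution:

House | Color | Drink | Team | Profession
-----------------------------------------
  1   | blue | juice | Gamma | teacher
  2   | green | tea | Beta | lawyer
  3   | red | milk | Alpha | doctor
  4   | white | coffee | Delta | engineer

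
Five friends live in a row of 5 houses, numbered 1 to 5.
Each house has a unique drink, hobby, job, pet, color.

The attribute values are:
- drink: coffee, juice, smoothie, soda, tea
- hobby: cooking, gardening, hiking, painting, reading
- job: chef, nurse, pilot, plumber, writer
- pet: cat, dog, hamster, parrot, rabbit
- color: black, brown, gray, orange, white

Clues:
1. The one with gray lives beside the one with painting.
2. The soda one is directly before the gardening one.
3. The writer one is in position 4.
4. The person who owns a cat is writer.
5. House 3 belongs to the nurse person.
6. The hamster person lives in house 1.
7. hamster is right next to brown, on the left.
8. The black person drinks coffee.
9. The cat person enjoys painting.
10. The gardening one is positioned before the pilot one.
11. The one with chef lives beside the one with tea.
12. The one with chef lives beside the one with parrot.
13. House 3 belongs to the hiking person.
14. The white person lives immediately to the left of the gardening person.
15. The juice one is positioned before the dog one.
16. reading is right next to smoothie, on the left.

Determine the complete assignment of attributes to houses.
Solution:

House | Drink | Hobby | Job | Pet | Color
-----------------------------------------
  1   | soda | reading | plumber | hamster | white
  2   | smoothie | gardening | chef | rabbit | brown
  3   | tea | hiking | nurse | parrot | gray
  4   | juice | painting | writer | cat | orange
  5   | coffee | cooking | pilot | dog | black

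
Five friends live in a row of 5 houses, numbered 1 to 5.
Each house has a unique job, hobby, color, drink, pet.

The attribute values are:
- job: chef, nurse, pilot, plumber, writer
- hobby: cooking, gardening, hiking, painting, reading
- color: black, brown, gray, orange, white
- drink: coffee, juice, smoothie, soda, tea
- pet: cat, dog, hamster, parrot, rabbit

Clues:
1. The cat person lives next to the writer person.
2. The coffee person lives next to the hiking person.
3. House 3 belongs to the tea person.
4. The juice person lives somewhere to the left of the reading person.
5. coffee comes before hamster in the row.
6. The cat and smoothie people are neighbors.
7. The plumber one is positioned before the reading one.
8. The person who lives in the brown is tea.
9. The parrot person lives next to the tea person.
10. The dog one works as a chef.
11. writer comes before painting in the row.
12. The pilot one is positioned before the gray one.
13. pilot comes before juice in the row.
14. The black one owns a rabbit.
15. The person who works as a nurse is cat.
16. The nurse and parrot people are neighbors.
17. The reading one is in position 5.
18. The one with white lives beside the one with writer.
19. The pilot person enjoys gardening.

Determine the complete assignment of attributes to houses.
Solution:

House | Job | Hobby | Color | Drink | Pet
-----------------------------------------
  1   | nurse | cooking | white | coffee | cat
  2   | writer | hiking | orange | smoothie | parrot
  3   | pilot | gardening | brown | tea | hamster
  4   | plumber | painting | black | juice | rabbit
  5   | chef | reading | gray | soda | dog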